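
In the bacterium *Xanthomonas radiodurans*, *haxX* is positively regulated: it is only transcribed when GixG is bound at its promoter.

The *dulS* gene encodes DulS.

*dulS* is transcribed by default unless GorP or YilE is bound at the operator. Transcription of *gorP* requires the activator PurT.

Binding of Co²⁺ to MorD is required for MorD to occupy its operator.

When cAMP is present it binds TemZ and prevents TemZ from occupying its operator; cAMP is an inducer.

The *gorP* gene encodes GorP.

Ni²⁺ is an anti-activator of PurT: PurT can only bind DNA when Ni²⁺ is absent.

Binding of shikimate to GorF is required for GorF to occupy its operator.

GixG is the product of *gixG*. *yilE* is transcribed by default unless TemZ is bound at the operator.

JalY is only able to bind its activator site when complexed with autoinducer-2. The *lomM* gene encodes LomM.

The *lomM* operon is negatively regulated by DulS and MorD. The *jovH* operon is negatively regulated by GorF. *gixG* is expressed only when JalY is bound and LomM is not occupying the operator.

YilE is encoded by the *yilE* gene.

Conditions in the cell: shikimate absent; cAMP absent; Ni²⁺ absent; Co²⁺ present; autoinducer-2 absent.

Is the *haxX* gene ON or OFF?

Ni²⁺ is absent, so PurT is active.
No repressor is bound and PurT is active, so *gorP* is transcribed.
So GorP is produced and active.
cAMP is absent, so TemZ is active.
With repressor TemZ bound, *yilE* is not transcribed.
So YilE is not produced.
With repressor GorP bound, *dulS* is not transcribed.
So DulS is not produced.
Co²⁺ is present, so MorD is active.
With repressor MorD bound, *lomM* is not transcribed.
So LomM is not produced.
Autoinducer-2 is absent, so JalY is inactive.
Required activator JalY is absent, so *gixG* is not transcribed.
So GixG is not produced.
Required activator GixG is absent, so *haxX* is not transcribed.

OFF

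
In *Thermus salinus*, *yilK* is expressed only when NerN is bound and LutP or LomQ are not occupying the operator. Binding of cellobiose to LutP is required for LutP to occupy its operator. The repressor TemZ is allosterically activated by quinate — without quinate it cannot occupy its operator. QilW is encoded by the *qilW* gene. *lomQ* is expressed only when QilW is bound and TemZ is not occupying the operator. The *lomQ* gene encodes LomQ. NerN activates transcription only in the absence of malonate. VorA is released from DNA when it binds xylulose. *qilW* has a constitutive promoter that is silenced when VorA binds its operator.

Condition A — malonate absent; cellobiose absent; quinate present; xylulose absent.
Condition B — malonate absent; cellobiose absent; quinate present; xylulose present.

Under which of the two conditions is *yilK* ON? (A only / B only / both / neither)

Condition A:
Malonate is absent, so NerN is active.
Cellobiose is absent, so LutP is inactive.
Quinate is present, so TemZ is active.
Xylulose is absent, so VorA is active.
With repressor VorA bound, *qilW* is not transcribed.
So QilW is not produced.
With repressor TemZ bound, *lomQ* is not transcribed.
So LomQ is not produced.
No repressor is bound and NerN is active, so *yilK* is transcribed.
→ *yilK* is ON in A.
Condition B:
Malonate is absent, so NerN is active.
Cellobiose is absent, so LutP is inactive.
Quinate is present, so TemZ is active.
Xylulose is present, so VorA is inactive.
With no repressor bound, *qilW* is transcribed.
So QilW is produced and active.
With repressor TemZ bound, *lomQ* is not transcribed.
So LomQ is not produced.
No repressor is bound and NerN is active, so *yilK* is transcribed.
→ *yilK* is ON in B.

both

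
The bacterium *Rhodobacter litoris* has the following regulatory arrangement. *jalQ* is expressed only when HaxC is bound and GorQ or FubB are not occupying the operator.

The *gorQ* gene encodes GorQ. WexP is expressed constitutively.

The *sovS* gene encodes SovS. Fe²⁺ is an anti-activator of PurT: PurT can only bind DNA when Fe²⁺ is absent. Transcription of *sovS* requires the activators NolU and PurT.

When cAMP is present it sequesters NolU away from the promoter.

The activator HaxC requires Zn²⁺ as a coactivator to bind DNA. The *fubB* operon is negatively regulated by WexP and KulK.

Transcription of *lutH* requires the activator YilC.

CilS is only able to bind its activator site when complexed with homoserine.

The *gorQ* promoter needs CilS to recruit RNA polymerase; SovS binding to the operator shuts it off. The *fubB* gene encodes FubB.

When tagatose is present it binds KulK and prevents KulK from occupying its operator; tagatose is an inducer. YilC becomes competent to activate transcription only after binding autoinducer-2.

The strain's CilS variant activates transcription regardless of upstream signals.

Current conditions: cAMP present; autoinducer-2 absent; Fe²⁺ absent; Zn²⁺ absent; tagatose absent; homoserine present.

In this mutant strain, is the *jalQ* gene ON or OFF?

Zn²⁺ is absent, so HaxC is inactive.
cAMP is present, so NolU is inactive.
Fe²⁺ is absent, so PurT is active.
Required activator NolU is absent, so *sovS* is not transcribed.
So SovS is not produced.
CilS is constitutively active in this strain.
No repressor is bound and CilS is active, so *gorQ* is transcribed.
So GorQ is produced and active.
WexP is produced constitutively and is active.
Tagatose is absent, so KulK is active.
With repressor WexP bound, *fubB* is not transcribed.
So FubB is not produced.
With repressor GorQ bound, *jalQ* is not transcribed.

OFF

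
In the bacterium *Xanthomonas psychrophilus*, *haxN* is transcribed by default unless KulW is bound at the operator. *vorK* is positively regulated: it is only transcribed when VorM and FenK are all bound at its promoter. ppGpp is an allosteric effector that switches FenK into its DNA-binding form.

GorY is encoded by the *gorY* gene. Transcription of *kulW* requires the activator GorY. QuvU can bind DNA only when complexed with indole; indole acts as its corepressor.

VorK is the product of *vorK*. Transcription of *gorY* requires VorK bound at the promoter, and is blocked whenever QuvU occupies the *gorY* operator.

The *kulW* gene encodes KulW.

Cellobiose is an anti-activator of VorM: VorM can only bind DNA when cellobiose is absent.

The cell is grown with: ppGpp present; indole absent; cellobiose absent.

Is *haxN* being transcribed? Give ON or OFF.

OFF

Cellobiose is absent, so VorM is active.
ppGpp is present, so FenK is active.
No repressor is bound and VorM and FenK are active, so *vorK* is transcribed.
So VorK is produced and active.
Indole is absent, so QuvU is inactive.
No repressor is bound and VorK is active, so *gorY* is transcribed.
So GorY is produced and active.
No repressor is bound and GorY is active, so *kulW* is transcribed.
So KulW is produced and active.
With repressor KulW bound, *haxN* is not transcribed.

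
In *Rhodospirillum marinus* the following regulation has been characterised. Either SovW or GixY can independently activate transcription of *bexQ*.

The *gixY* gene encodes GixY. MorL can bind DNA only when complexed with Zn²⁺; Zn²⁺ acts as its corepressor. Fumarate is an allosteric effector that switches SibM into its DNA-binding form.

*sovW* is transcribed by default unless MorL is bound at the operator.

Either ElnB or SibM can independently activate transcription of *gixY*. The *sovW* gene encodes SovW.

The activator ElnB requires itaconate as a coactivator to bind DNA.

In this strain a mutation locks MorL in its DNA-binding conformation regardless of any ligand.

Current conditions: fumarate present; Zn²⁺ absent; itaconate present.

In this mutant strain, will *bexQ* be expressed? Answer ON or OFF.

MorL is constitutively active in this strain.
With repressor MorL bound, *sovW* is not transcribed.
So SovW is not produced.
Itaconate is present, so ElnB is active.
Fumarate is present, so SibM is active.
Activator ElnB is present, so *gixY* is transcribed.
So GixY is produced and active.
Activator GixY is present, so *bexQ* is transcribed.

ON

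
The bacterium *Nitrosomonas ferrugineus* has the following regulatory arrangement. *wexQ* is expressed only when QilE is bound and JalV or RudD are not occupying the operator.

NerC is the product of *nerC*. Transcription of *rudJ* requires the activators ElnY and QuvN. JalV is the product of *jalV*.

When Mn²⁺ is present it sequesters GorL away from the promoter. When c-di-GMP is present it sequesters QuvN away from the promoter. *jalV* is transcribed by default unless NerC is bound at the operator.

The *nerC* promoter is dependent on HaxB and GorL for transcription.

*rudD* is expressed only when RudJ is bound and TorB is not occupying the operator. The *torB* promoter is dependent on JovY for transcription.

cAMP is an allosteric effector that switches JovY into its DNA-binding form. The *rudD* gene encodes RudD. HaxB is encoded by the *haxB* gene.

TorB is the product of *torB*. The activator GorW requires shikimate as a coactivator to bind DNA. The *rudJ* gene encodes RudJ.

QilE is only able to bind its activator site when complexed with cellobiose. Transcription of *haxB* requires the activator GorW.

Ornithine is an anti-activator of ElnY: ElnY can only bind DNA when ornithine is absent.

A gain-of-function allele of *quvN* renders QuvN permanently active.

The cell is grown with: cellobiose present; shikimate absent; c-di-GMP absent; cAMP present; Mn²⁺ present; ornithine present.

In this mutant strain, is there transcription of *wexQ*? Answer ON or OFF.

Shikimate is absent, so GorW is inactive.
Required activator GorW is absent, so *haxB* is not transcribed.
So HaxB is not produced.
Mn²⁺ is present, so GorL is inactive.
Required activator HaxB is absent, so *nerC* is not transcribed.
So NerC is not produced.
With no repressor bound, *jalV* is transcribed.
So JalV is produced and active.
Ornithine is present, so ElnY is inactive.
QuvN is constitutively active in this strain.
Required activator ElnY is absent, so *rudJ* is not transcribed.
So RudJ is not produced.
cAMP is present, so JovY is active.
No repressor is bound and JovY is active, so *torB* is transcribed.
So TorB is produced and active.
With repressor TorB bound, *rudD* is not transcribed.
So RudD is not produced.
Cellobiose is present, so QilE is active.
With repressor JalV bound, *wexQ* is not transcribed.

OFF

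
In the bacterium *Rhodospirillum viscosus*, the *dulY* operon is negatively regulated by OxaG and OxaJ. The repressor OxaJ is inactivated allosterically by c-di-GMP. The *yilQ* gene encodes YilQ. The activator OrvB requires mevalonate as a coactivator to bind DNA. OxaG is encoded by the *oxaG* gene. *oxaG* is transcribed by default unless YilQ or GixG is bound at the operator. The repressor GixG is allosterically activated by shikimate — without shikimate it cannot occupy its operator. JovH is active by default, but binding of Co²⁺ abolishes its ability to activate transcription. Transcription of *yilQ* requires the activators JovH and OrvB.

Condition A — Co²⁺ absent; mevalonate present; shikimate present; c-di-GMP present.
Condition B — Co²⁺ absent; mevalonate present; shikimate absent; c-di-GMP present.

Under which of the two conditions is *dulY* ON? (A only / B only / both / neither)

Condition A:
Co²⁺ is absent, so JovH is active.
Mevalonate is present, so OrvB is active.
No repressor is bound and JovH and OrvB are active, so *yilQ* is transcribed.
So YilQ is produced and active.
Shikimate is present, so GixG is active.
With repressor YilQ bound, *oxaG* is not transcribed.
So OxaG is not produced.
c-di-GMP is present, so OxaJ is inactive.
With no repressor bound, *dulY* is transcribed.
→ *dulY* is ON in A.
Condition B:
Co²⁺ is absent, so JovH is active.
Mevalonate is present, so OrvB is active.
No repressor is bound and JovH and OrvB are active, so *yilQ* is transcribed.
So YilQ is produced and active.
Shikimate is absent, so GixG is inactive.
With repressor YilQ bound, *oxaG* is not transcribed.
So OxaG is not produced.
c-di-GMP is present, so OxaJ is inactive.
With no repressor bound, *dulY* is transcribed.
→ *dulY* is ON in B.

both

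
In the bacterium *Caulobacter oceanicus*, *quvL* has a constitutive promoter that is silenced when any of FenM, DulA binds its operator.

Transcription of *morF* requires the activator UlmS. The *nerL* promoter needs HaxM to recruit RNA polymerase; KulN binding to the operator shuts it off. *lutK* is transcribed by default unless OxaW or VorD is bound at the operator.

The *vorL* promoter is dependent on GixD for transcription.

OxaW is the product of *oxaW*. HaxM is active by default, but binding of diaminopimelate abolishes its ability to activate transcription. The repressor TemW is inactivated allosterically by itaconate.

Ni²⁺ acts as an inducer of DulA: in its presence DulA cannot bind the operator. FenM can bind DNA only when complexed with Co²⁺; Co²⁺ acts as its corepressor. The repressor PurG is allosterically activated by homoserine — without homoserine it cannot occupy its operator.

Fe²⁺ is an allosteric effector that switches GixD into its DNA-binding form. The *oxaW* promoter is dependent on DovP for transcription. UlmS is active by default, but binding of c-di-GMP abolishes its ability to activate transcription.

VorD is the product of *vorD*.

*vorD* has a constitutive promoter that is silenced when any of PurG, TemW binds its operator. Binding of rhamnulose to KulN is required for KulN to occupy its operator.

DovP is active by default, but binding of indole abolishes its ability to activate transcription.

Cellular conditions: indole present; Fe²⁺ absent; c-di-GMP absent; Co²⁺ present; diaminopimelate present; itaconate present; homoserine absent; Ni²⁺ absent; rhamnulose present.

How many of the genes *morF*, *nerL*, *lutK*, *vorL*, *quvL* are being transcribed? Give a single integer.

c-di-GMP is absent, so UlmS is active.
No repressor is bound and UlmS is active, so *morF* is transcribed.
→ *morF* is ON.
Rhamnulose is present, so KulN is active.
Diaminopimelate is present, so HaxM is inactive.
With repressor KulN bound, *nerL* is not transcribed.
→ *nerL* is OFF.
Indole is present, so DovP is inactive.
Required activator DovP is absent, so *oxaW* is not transcribed.
So OxaW is not produced.
Homoserine is absent, so PurG is inactive.
Itaconate is present, so TemW is inactive.
With no repressor bound, *vorD* is transcribed.
So VorD is produced and active.
With repressor VorD bound, *lutK* is not transcribed.
→ *lutK* is OFF.
Fe²⁺ is absent, so GixD is inactive.
Required activator GixD is absent, so *vorL* is not transcribed.
→ *vorL* is OFF.
Co²⁺ is present, so FenM is active.
Ni²⁺ is absent, so DulA is active.
With repressor FenM bound, *quvL* is not transcribed.
→ *quvL* is OFF.
1 of the 5 genes is transcribed.

1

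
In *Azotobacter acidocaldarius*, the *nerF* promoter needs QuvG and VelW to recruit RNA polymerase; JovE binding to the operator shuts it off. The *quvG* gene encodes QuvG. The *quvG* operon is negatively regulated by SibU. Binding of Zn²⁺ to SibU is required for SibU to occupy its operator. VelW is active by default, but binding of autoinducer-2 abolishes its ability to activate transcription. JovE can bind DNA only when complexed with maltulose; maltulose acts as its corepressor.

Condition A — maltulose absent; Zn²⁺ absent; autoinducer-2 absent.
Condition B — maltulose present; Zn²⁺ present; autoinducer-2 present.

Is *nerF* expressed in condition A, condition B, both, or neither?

A only

Condition A:
Maltulose is absent, so JovE is inactive.
Zn²⁺ is absent, so SibU is inactive.
With no repressor bound, *quvG* is transcribed.
So QuvG is produced and active.
Autoinducer-2 is absent, so VelW is active.
No repressor is bound and QuvG and VelW are active, so *nerF* is transcribed.
→ *nerF* is ON in A.
Condition B:
Maltulose is present, so JovE is active.
Zn²⁺ is present, so SibU is active.
With repressor SibU bound, *quvG* is not transcribed.
So QuvG is not produced.
Autoinducer-2 is present, so VelW is inactive.
With repressor JovE bound, *nerF* is not transcribed.
→ *nerF* is OFF in B.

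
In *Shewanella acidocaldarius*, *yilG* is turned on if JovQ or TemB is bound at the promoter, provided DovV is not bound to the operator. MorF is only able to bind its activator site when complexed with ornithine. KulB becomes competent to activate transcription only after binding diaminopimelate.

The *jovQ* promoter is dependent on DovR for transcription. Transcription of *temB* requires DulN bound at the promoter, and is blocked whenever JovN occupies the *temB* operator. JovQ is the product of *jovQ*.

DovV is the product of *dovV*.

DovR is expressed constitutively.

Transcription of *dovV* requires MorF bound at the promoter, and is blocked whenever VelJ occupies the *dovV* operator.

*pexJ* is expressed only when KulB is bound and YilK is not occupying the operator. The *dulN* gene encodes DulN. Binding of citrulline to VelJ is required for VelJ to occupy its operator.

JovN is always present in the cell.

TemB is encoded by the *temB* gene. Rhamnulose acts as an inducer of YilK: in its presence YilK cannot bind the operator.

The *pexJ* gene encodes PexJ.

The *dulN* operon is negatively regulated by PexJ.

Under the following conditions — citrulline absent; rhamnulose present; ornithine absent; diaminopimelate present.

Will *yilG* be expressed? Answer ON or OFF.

ON

DovR is produced constitutively and is active.
No repressor is bound and DovR is active, so *jovQ* is transcribed.
So JovQ is produced and active.
JovN is produced constitutively and is active.
Diaminopimelate is present, so KulB is active.
Rhamnulose is present, so YilK is inactive.
No repressor is bound and KulB is active, so *pexJ* is transcribed.
So PexJ is produced and active.
With repressor PexJ bound, *dulN* is not transcribed.
So DulN is not produced.
With repressor JovN bound, *temB* is not transcribed.
So TemB is not produced.
Citrulline is absent, so VelJ is inactive.
Ornithine is absent, so MorF is inactive.
Required activator MorF is absent, so *dovV* is not transcribed.
So DovV is not produced.
Activator JovQ is present, so *yilG* is transcribed.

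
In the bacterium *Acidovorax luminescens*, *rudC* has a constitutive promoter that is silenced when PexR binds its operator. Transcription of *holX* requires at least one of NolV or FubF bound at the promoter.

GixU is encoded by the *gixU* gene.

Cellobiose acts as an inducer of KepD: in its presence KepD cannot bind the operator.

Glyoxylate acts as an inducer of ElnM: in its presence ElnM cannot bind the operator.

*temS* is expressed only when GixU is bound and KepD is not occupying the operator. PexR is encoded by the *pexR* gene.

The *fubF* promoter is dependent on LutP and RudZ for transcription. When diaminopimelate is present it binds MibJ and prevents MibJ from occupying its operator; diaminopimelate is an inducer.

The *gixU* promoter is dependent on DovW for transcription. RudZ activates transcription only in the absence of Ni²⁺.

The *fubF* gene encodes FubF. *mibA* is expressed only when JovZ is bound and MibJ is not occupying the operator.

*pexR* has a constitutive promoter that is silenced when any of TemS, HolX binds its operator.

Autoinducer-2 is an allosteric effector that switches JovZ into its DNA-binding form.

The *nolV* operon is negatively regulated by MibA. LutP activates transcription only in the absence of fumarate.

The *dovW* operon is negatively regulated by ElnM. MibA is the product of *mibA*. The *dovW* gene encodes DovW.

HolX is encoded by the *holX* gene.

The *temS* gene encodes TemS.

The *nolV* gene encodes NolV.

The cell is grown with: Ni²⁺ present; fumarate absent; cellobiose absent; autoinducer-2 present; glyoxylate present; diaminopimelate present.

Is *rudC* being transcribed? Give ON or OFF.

Glyoxylate is present, so ElnM is inactive.
With no repressor bound, *dovW* is transcribed.
So DovW is produced and active.
No repressor is bound and DovW is active, so *gixU* is transcribed.
So GixU is produced and active.
Cellobiose is absent, so KepD is active.
With repressor KepD bound, *temS* is not transcribed.
So TemS is not produced.
Autoinducer-2 is present, so JovZ is active.
Diaminopimelate is present, so MibJ is inactive.
No repressor is bound and JovZ is active, so *mibA* is transcribed.
So MibA is produced and active.
With repressor MibA bound, *nolV* is not transcribed.
So NolV is not produced.
Fumarate is absent, so LutP is active.
Ni²⁺ is present, so RudZ is inactive.
Required activator RudZ is absent, so *fubF* is not transcribed.
So FubF is not produced.
No activator is available at the *holX* promoter, so *holX* is not transcribed.
So HolX is not produced.
With no repressor bound, *pexR* is transcribed.
So PexR is produced and active.
With repressor PexR bound, *rudC* is not transcribed.

OFF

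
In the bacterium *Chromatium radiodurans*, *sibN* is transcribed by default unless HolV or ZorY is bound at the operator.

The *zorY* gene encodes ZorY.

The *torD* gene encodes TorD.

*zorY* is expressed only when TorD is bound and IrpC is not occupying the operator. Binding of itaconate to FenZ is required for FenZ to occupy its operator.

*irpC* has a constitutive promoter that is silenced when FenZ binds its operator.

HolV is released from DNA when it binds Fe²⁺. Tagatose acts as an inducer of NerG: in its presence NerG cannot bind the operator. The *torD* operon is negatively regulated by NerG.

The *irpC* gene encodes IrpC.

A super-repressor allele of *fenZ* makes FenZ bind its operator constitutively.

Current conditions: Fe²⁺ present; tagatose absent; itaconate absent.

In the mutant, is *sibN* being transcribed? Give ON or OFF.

ON

Fe²⁺ is present, so HolV is inactive.
FenZ is constitutively active in this strain.
With repressor FenZ bound, *irpC* is not transcribed.
So IrpC is not produced.
Tagatose is absent, so NerG is active.
With repressor NerG bound, *torD* is not transcribed.
So TorD is not produced.
Required activator TorD is absent, so *zorY* is not transcribed.
So ZorY is not produced.
With no repressor bound, *sibN* is transcribed.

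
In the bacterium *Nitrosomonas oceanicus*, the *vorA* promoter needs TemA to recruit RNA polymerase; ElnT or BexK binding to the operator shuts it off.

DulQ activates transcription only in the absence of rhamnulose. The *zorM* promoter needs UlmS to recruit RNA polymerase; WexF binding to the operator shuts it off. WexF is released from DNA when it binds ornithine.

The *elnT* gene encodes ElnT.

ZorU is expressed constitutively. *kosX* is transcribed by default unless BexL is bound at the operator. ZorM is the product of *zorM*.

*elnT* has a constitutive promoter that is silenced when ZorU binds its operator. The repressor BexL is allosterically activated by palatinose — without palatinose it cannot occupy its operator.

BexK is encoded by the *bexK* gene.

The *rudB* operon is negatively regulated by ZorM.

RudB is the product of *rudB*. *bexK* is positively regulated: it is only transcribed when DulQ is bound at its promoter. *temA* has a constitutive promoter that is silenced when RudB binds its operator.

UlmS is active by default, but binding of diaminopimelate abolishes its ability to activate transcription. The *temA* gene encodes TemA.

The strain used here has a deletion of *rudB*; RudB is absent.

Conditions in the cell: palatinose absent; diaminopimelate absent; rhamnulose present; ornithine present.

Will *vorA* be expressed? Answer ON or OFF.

ZorU is produced constitutively and is active.
With repressor ZorU bound, *elnT* is not transcribed.
So ElnT is not produced.
RudB is non-functional in this strain, so it has no effect.
With no repressor bound, *temA* is transcribed.
So TemA is produced and active.
Rhamnulose is present, so DulQ is inactive.
Required activator DulQ is absent, so *bexK* is not transcribed.
So BexK is not produced.
No repressor is bound and TemA is active, so *vorA* is transcribed.

ON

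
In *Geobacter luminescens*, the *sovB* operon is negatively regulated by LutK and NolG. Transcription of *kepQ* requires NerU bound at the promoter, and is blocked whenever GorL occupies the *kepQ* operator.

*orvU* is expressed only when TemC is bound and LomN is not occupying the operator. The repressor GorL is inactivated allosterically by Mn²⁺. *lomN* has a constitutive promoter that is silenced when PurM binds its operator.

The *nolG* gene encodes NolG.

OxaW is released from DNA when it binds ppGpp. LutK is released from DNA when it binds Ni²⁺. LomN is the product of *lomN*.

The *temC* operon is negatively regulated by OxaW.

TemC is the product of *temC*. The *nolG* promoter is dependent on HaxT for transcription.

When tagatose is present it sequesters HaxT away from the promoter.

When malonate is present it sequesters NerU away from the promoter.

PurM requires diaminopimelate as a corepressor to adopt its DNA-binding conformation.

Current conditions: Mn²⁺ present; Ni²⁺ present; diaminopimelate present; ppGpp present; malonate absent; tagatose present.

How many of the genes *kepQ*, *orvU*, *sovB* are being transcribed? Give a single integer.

3

Mn²⁺ is present, so GorL is inactive.
Malonate is absent, so NerU is active.
No repressor is bound and NerU is active, so *kepQ* is transcribed.
→ *kepQ* is ON.
Diaminopimelate is present, so PurM is active.
With repressor PurM bound, *lomN* is not transcribed.
So LomN is not produced.
ppGpp is present, so OxaW is inactive.
With no repressor bound, *temC* is transcribed.
So TemC is produced and active.
No repressor is bound and TemC is active, so *orvU* is transcribed.
→ *orvU* is ON.
Ni²⁺ is present, so LutK is inactive.
Tagatose is present, so HaxT is inactive.
Required activator HaxT is absent, so *nolG* is not transcribed.
So NolG is not produced.
With no repressor bound, *sovB* is transcribed.
→ *sovB* is ON.
3 of the 3 genes are transcribed.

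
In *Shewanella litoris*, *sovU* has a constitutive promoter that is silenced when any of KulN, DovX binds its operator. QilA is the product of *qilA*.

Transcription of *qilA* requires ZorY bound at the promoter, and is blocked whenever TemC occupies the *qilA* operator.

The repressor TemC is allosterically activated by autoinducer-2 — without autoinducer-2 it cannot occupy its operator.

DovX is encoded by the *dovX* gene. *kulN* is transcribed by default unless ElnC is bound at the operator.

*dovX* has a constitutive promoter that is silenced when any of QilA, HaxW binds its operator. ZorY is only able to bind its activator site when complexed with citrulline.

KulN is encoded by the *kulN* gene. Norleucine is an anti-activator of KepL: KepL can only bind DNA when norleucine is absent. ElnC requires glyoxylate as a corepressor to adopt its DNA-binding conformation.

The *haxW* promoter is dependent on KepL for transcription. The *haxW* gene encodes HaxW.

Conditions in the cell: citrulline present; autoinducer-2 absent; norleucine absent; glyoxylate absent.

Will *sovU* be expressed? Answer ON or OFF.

OFF

Glyoxylate is absent, so ElnC is inactive.
With no repressor bound, *kulN* is transcribed.
So KulN is produced and active.
Autoinducer-2 is absent, so TemC is inactive.
Citrulline is present, so ZorY is active.
No repressor is bound and ZorY is active, so *qilA* is transcribed.
So QilA is produced and active.
Norleucine is absent, so KepL is active.
No repressor is bound and KepL is active, so *haxW* is transcribed.
So HaxW is produced and active.
With repressor QilA bound, *dovX* is not transcribed.
So DovX is not produced.
With repressor KulN bound, *sovU* is not transcribed.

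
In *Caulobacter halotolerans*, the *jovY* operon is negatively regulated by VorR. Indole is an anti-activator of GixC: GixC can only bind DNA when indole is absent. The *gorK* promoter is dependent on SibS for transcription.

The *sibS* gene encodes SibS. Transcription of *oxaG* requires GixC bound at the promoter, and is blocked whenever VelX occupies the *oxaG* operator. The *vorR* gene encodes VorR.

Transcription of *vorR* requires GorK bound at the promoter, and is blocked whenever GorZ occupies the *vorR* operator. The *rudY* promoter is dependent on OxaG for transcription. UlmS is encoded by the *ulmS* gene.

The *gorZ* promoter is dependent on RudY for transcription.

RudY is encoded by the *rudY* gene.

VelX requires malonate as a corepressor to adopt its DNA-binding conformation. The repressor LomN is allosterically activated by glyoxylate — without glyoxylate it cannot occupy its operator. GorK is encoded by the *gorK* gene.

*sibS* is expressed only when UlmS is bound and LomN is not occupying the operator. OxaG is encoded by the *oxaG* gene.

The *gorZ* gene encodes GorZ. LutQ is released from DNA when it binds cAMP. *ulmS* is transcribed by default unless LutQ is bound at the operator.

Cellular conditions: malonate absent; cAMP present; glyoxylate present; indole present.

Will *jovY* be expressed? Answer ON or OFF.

cAMP is present, so LutQ is inactive.
With no repressor bound, *ulmS* is transcribed.
So UlmS is produced and active.
Glyoxylate is present, so LomN is active.
With repressor LomN bound, *sibS* is not transcribed.
So SibS is not produced.
Required activator SibS is absent, so *gorK* is not transcribed.
So GorK is not produced.
Indole is present, so GixC is inactive.
Malonate is absent, so VelX is inactive.
Required activator GixC is absent, so *oxaG* is not transcribed.
So OxaG is not produced.
Required activator OxaG is absent, so *rudY* is not transcribed.
So RudY is not produced.
Required activator RudY is absent, so *gorZ* is not transcribed.
So GorZ is not produced.
Required activator GorK is absent, so *vorR* is not transcribed.
So VorR is not produced.
With no repressor bound, *jovY* is transcribed.

ON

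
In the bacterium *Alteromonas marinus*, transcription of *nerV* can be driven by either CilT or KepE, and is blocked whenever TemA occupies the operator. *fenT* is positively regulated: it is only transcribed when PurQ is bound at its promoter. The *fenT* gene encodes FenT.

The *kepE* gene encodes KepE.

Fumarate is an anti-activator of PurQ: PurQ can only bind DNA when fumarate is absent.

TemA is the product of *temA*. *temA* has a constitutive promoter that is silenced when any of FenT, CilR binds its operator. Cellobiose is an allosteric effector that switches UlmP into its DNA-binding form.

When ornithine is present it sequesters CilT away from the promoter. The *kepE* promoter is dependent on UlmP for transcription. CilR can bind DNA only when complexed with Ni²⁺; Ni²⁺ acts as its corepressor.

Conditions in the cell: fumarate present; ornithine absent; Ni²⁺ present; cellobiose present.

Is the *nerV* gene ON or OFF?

ON

Ornithine is absent, so CilT is active.
Cellobiose is present, so UlmP is active.
No repressor is bound and UlmP is active, so *kepE* is transcribed.
So KepE is produced and active.
Fumarate is present, so PurQ is inactive.
Required activator PurQ is absent, so *fenT* is not transcribed.
So FenT is not produced.
Ni²⁺ is present, so CilR is active.
With repressor CilR bound, *temA* is not transcribed.
So TemA is not produced.
Activator CilT is present, so *nerV* is transcribed.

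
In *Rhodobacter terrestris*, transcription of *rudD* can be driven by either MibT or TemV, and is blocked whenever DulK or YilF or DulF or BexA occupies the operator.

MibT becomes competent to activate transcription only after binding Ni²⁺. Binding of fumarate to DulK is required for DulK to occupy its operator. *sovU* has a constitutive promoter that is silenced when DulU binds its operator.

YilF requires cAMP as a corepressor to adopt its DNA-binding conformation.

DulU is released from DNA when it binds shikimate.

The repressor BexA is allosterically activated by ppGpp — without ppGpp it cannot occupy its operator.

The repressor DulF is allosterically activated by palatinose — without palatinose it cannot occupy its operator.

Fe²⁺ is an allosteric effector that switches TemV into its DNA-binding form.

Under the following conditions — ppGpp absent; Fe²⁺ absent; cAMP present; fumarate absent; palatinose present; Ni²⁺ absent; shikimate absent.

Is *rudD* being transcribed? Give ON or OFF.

Fumarate is absent, so DulK is inactive.
cAMP is present, so YilF is active.
Palatinose is present, so DulF is active.
Ni²⁺ is absent, so MibT is inactive.
ppGpp is absent, so BexA is inactive.
Fe²⁺ is absent, so TemV is inactive.
With repressor YilF bound, *rudD* is not transcribed.

OFF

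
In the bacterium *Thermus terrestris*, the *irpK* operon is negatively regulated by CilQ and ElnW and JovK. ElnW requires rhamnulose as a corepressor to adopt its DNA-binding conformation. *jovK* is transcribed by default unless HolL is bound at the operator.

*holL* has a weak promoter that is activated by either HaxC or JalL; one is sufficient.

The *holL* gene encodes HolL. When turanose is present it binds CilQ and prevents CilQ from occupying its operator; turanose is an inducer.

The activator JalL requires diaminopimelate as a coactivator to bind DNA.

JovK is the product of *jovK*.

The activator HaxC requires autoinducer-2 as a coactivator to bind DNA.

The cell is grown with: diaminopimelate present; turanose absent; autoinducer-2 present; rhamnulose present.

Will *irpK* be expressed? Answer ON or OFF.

OFF

Turanose is absent, so CilQ is active.
Rhamnulose is present, so ElnW is active.
Autoinducer-2 is present, so HaxC is active.
Diaminopimelate is present, so JalL is active.
Activator HaxC is present, so *holL* is transcribed.
So HolL is produced and active.
With repressor HolL bound, *jovK* is not transcribed.
So JovK is not produced.
With repressor CilQ bound, *irpK* is not transcribed.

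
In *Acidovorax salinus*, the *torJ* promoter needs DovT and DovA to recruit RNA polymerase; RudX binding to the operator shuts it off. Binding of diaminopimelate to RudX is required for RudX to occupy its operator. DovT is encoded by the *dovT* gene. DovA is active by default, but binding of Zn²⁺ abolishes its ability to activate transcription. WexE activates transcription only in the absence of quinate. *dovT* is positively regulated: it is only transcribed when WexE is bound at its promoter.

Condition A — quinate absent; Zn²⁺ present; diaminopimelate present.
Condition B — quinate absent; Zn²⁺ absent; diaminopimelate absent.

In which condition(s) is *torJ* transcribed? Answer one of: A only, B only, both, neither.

B only

Condition A:
Quinate is absent, so WexE is active.
No repressor is bound and WexE is active, so *dovT* is transcribed.
So DovT is produced and active.
Zn²⁺ is present, so DovA is inactive.
Diaminopimelate is present, so RudX is active.
With repressor RudX bound, *torJ* is not transcribed.
→ *torJ* is OFF in A.
Condition B:
Quinate is absent, so WexE is active.
No repressor is bound and WexE is active, so *dovT* is transcribed.
So DovT is produced and active.
Zn²⁺ is absent, so DovA is active.
Diaminopimelate is absent, so RudX is inactive.
No repressor is bound and DovT and DovA are active, so *torJ* is transcribed.
→ *torJ* is ON in B.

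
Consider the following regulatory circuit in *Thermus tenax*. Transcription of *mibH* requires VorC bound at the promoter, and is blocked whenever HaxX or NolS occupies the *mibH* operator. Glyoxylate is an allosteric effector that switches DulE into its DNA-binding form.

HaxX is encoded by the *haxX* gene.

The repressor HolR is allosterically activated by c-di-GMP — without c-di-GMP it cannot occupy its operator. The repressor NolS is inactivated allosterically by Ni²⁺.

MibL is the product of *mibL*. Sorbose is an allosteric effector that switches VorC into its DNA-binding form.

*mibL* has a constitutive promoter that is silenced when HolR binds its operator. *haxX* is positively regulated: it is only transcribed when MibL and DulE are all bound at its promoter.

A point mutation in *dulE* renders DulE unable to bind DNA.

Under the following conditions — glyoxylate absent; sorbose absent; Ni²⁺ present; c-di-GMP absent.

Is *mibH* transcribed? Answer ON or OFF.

Sorbose is absent, so VorC is inactive.
c-di-GMP is absent, so HolR is inactive.
With no repressor bound, *mibL* is transcribed.
So MibL is produced and active.
DulE is non-functional in this strain, so it has no effect.
Required activator DulE is absent, so *haxX* is not transcribed.
So HaxX is not produced.
Ni²⁺ is present, so NolS is inactive.
Required activator VorC is absent, so *mibH* is not transcribed.

OFF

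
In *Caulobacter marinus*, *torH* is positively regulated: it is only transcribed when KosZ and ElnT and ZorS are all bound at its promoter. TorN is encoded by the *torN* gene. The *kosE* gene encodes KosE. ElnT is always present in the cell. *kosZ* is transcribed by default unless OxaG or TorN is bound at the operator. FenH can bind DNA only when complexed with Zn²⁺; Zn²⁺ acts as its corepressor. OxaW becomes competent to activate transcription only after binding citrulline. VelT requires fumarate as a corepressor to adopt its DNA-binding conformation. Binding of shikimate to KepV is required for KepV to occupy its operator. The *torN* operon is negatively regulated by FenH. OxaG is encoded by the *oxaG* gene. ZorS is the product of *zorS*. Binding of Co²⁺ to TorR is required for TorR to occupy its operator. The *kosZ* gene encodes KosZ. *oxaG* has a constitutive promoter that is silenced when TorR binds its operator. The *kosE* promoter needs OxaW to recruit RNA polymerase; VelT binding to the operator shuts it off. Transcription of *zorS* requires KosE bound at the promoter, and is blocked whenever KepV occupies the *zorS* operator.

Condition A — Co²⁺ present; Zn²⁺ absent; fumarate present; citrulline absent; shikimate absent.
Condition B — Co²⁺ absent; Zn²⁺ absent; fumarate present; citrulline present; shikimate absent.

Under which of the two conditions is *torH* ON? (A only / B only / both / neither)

neither

Condition A:
Co²⁺ is present, so TorR is active.
With repressor TorR bound, *oxaG* is not transcribed.
So OxaG is not produced.
Zn²⁺ is absent, so FenH is inactive.
With no repressor bound, *torN* is transcribed.
So TorN is produced and active.
With repressor TorN bound, *kosZ* is not transcribed.
So KosZ is not produced.
ElnT is produced constitutively and is active.
Fumarate is present, so VelT is active.
Citrulline is absent, so OxaW is inactive.
With repressor VelT bound, *kosE* is not transcribed.
So KosE is not produced.
Shikimate is absent, so KepV is inactive.
Required activator KosE is absent, so *zorS* is not transcribed.
So ZorS is not produced.
Required activator KosZ is absent, so *torH* is not transcribed.
→ *torH* is OFF in A.
Condition B:
Co²⁺ is absent, so TorR is inactive.
With no repressor bound, *oxaG* is transcribed.
So OxaG is produced and active.
Zn²⁺ is absent, so FenH is inactive.
With no repressor bound, *torN* is transcribed.
So TorN is produced and active.
With repressor OxaG bound, *kosZ* is not transcribed.
So KosZ is not produced.
ElnT is produced constitutively and is active.
Fumarate is present, so VelT is active.
Citrulline is present, so OxaW is active.
With repressor VelT bound, *kosE* is not transcribed.
So KosE is not produced.
Shikimate is absent, so KepV is inactive.
Required activator KosE is absent, so *zorS* is not transcribed.
So ZorS is not produced.
Required activator KosZ is absent, so *torH* is not transcribed.
→ *torH* is OFF in B.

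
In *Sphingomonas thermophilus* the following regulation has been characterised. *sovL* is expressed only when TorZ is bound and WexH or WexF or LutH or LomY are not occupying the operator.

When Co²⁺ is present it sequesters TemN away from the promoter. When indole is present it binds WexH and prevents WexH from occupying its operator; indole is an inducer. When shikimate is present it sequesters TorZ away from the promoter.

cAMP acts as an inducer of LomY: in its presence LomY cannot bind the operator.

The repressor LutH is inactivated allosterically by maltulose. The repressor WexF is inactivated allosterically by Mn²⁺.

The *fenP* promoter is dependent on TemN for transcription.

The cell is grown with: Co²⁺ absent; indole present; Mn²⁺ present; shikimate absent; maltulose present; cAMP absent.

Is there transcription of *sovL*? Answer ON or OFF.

OFF

Indole is present, so WexH is inactive.
Mn²⁺ is present, so WexF is inactive.
Shikimate is absent, so TorZ is active.
Maltulose is present, so LutH is inactive.
cAMP is absent, so LomY is active.
With repressor LomY bound, *sovL* is not transcribed.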